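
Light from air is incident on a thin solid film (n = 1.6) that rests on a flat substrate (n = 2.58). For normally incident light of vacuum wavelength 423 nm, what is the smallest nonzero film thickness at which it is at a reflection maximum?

Ray reflecting at the top interface goes from n = 1.0 toward n = 1.6: a half-wave phase shift.
Ray reflecting at the bottom interface goes from n = 1.6 toward n = 2.58: a half-wave phase shift.
The two reflections carry the same phase change, so no net offset.
For bright reflection here: 2 n t = m λ.
The smallest nonzero thickness corresponds to m = 1: t = m λ / (2 n) = 1.00 × 423 / (2 × 1.6) = 132 nm.

132 nm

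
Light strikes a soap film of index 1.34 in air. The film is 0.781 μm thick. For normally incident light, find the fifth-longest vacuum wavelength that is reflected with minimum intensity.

419 nm

Top surface (1.0 → 1.34): reflection off a higher-index medium gives a half-wave phase shift.
At the lower boundary (n = 1.34 to n = 1.0) the reflected ray undergoes no phase shift.
The two reflections differ by half a wavelength.
So the condition for destructive reflection is 2 n t = m λ.
λ = 2 n t / m. The fifth-longest wavelength is m = 5: λ = 2 × 1.34 × 781 / 5.00 = 419 nm.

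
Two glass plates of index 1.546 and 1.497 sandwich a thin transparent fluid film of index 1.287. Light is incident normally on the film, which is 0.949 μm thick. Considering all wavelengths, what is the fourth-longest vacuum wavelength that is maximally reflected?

698 nm

At the upper boundary (n = 1.546 to n = 1.287) the reflected ray undergoes no phase shift.
Ray reflecting at the bottom interface goes from n = 1.287 toward n = 1.497: a half-wave phase shift.
Exactly one π shift → a net half-wave offset.
With one net inversion, constructive interference in reflection requires 2 n t = (m + ½) λ.
λ = 2 n t / (m + ½). The fourth-longest wavelength is m = 3: λ = 2 × 1.287 × 949 / 3.50 = 698 nm.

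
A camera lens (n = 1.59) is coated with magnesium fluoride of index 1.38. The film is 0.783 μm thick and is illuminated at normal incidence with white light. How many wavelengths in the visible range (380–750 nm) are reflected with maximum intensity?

3

Top surface (1.0 → 1.38): reflection off a higher-index medium gives a half-wave phase shift.
At the lower boundary (n = 1.38 to n = 1.59) the reflected ray undergoes a half-wave phase shift.
Zero or two π shifts → no net half-wave offset.
So the condition for constructive reflection is 2 n t = m λ.
λ = 2 n t / m = 2161 / m nm.
m=2: 1081 nm (IR); m=3: 720 nm (visible); m=4: 540 nm (visible); m=5: 432 nm (visible); m=6: 360 nm (UV).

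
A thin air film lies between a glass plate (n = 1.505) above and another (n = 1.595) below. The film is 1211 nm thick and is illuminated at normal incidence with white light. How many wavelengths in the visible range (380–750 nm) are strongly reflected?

At the upper boundary (n = 1.505 to n = 1.0) the reflected ray undergoes no phase shift.
At the lower boundary (n = 1.0 to n = 1.595) the reflected ray undergoes a half-wave phase shift.
The two reflections differ by half a wavelength.
So the condition for constructive reflection is 2 n t = (m + ½) λ.
λ = 2 n t / (m + ½) = 2422 / (m + ½) nm.
m=2: 969 nm (IR); m=3: 692 nm (visible); m=4: 538 nm (visible); m=5: 440 nm (visible); m=6: 373 nm (UV).

3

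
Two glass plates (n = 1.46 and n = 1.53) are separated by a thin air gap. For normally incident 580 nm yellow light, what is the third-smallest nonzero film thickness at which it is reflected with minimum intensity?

870 nm

At the upper boundary (n = 1.46 to n = 1.0) the reflected ray undergoes no phase shift.
Bottom surface (1.0 → 1.53): reflection off a higher-index medium gives a half-wave phase shift.
Exactly one π shift → a net half-wave offset.
With one net inversion, destructive interference in reflection requires 2 n t = m λ.
The third-smallest nonzero thickness corresponds to m = 3: t = m λ / (2 n) = 3.00 × 580 / (2 × 1.0) = 870 nm.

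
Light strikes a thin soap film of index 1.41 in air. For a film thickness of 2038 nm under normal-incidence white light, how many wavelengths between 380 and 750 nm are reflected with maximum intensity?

7

At the upper boundary (n = 1.0 to n = 1.41) the reflected ray undergoes a half-wave phase shift.
At the lower boundary (n = 1.41 to n = 1.0) the reflected ray undergoes no phase shift.
Exactly one π shift → a net half-wave offset.
So the condition for constructive reflection is 2 n t = (m + ½) λ.
λ = 2 n t / (m + ½) = 5747 / (m + ½) nm.
m=7: 766 nm (IR); m=8: 676 nm (visible); m=9: 605 nm (visible); m=10: 547 nm (visible); m=11: 500 nm (visible); m=12: 460 nm (visible); m=13: 426 nm (visible); m=14: 396 nm (visible); m=15: 371 nm (UV).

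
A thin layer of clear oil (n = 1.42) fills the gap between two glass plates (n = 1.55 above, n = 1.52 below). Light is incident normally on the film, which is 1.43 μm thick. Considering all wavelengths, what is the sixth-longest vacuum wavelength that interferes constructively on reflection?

Top surface (1.55 → 1.42): reflection off a lower-index medium gives no phase shift.
At the lower boundary (n = 1.42 to n = 1.52) the reflected ray undergoes a half-wave phase shift.
Exactly one π shift → a net half-wave offset.
For strong reflection here: 2 n t = (m + ½) λ.
λ = 2 n t / (m + ½). The sixth-longest wavelength is m = 5: λ = 2 × 1.42 × 1430 / 5.50 = 738 nm.

738 nm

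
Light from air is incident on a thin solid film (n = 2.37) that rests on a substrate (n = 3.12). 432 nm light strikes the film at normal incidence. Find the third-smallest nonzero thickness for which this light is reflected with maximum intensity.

273 nm

Ray reflecting at the top interface goes from n = 1.0 toward n = 2.37: a half-wave phase shift.
Bottom surface (2.37 → 3.12): reflection off a higher-index medium gives a half-wave phase shift.
The two reflections carry the same phase change, so no net offset.
For bright reflection here: 2 n t = m λ.
The third-smallest nonzero thickness corresponds to m = 3: t = m λ / (2 n) = 3.00 × 432 / (2 × 2.37) = 273 nm.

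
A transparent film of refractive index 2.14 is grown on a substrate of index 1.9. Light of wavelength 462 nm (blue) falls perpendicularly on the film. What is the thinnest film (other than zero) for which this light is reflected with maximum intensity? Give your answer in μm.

0.0540 μm

At the upper boundary (n = 1.0 to n = 2.14) the reflected ray undergoes a half-wave phase shift.
At the lower boundary (n = 2.14 to n = 1.9) the reflected ray undergoes no phase shift.
The two reflections differ by half a wavelength.
With one net inversion, constructive interference in reflection requires 2 n t = (m + ½) λ.
Minimum at m = 0: t = λ / (4 n) = 462 / (4 × 2.14) = 54.0 nm.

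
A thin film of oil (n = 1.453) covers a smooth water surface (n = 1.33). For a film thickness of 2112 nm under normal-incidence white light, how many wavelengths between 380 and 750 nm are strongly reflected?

Ray reflecting at the top interface goes from n = 1.0 toward n = 1.453: a half-wave phase shift.
Ray reflecting at the bottom interface goes from n = 1.453 toward n = 1.33: no phase shift.
Net: one phase inversion between the two reflected rays.
With one net inversion, constructive interference in reflection requires 2 n t = (m + ½) λ.
λ = 2 n t / (m + ½) = 6137 / (m + ½) nm.
m=7: 818 nm (IR); m=8: 722 nm (visible); m=9: 646 nm (visible); m=10: 585 nm (visible); m=11: 534 nm (visible); m=12: 491 nm (visible); m=13: 455 nm (visible); m=14: 423 nm (visible); m=15: 396 nm (visible); m=16: 372 nm (UV).

8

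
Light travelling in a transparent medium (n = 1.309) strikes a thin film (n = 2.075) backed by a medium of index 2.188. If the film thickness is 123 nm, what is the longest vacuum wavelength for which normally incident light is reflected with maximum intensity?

Ray reflecting at the top interface goes from n = 1.309 toward n = 2.075: a half-wave phase shift.
Ray reflecting at the bottom interface goes from n = 2.075 toward n = 2.188: a half-wave phase shift.
The two reflections carry the same phase change, so no net offset.
So the condition for constructive reflection is 2 n t = m λ.
λ = 2 n t / m. The longest wavelength is m = 1: λ = 2 × 2.075 × 123 / 1.00 = 510 nm.

510 nm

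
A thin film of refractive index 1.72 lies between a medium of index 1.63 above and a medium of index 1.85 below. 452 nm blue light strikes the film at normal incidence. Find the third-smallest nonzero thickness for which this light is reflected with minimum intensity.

Top surface (1.63 → 1.72): reflection off a higher-index medium gives a half-wave phase shift.
Ray reflecting at the bottom interface goes from n = 1.72 toward n = 1.85: a half-wave phase shift.
Net: no relative phase inversion (both shifts match).
With no net inversion, destructive interference in reflection requires 2 n t = (m + ½) λ.
The third-smallest nonzero thickness corresponds to m = 2: t = (m + ½) λ / (2 n) = 2.50 × 452 / (2 × 1.72) = 328 nm.

328 nm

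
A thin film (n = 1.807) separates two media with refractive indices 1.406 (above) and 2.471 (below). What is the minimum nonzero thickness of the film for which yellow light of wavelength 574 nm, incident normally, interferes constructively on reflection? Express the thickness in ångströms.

At the upper boundary (n = 1.406 to n = 1.807) the reflected ray undergoes a half-wave phase shift.
Bottom surface (1.807 → 2.471): reflection off a higher-index medium gives a half-wave phase shift.
Zero or two π shifts → no net half-wave offset.
So the condition for constructive reflection is 2 n t = m λ.
Minimum nonzero at m = 1: t = λ / (2 n) = 574 / (2 × 1.807) = 159 nm.

1588 Å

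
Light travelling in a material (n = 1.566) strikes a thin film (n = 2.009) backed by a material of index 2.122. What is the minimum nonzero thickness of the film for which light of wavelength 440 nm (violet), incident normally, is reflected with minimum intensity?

Ray reflecting at the top interface goes from n = 1.566 toward n = 2.009: a half-wave phase shift.
Ray reflecting at the bottom interface goes from n = 2.009 toward n = 2.122: a half-wave phase shift.
Zero or two π shifts → no net half-wave offset.
With no net inversion, destructive interference in reflection requires 2 n t = (m + ½) λ.
Minimum at m = 0: t = λ / (4 n) = 440 / (4 × 2.009) = 54.8 nm.

54.8 nm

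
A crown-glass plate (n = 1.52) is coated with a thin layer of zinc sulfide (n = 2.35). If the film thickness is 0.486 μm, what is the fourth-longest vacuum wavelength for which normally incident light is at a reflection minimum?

Top surface (1.0 → 2.35): reflection off a higher-index medium gives a half-wave phase shift.
Bottom surface (2.35 → 1.52): reflection off a lower-index medium gives no phase shift.
Net: one phase inversion between the two reflected rays.
So the condition for destructive reflection is 2 n t = m λ.
λ = 2 n t / m. The fourth-longest wavelength is m = 4: λ = 2 × 2.35 × 486 / 4.00 = 571 nm.

571 nm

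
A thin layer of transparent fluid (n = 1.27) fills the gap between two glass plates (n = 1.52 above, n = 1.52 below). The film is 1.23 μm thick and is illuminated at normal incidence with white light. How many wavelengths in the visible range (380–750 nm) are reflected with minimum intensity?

4

Top surface (1.52 → 1.27): reflection off a lower-index medium gives no phase shift.
At the lower boundary (n = 1.27 to n = 1.52) the reflected ray undergoes a half-wave phase shift.
The two reflections differ by half a wavelength.
With one net inversion, destructive interference in reflection requires 2 n t = m λ.
λ = 2 n t / m = 3124 / m nm.
m=4: 781 nm (IR); m=5: 625 nm (visible); m=6: 521 nm (visible); m=7: 446 nm (visible); m=8: 391 nm (visible); m=9: 347 nm (UV).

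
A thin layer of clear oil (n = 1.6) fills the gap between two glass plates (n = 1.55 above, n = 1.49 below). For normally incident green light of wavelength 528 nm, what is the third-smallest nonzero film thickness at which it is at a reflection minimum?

495 nm

Ray reflecting at the top interface goes from n = 1.55 toward n = 1.6: a half-wave phase shift.
At the lower boundary (n = 1.6 to n = 1.49) the reflected ray undergoes no phase shift.
Exactly one π shift → a net half-wave offset.
For dark reflection here: 2 n t = m λ.
The third-smallest nonzero thickness corresponds to m = 3: t = m λ / (2 n) = 3.00 × 528 / (2 × 1.6) = 495 nm.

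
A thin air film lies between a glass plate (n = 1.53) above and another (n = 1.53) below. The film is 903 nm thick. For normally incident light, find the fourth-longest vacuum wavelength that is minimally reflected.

At the upper boundary (n = 1.53 to n = 1.0) the reflected ray undergoes no phase shift.
Bottom surface (1.0 → 1.53): reflection off a higher-index medium gives a half-wave phase shift.
The two reflections differ by half a wavelength.
For dark reflection here: 2 n t = m λ.
λ = 2 n t / m. The fourth-longest wavelength is m = 4: λ = 2 × 1.0 × 903 / 4.00 = 452 nm.

452 nm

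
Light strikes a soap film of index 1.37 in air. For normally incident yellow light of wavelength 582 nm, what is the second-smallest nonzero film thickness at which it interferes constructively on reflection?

Top surface (1.0 → 1.37): reflection off a higher-index medium gives a half-wave phase shift.
Ray reflecting at the bottom interface goes from n = 1.37 toward n = 1.0: no phase shift.
The two reflections differ by half a wavelength.
So the condition for constructive reflection is 2 n t = (m + ½) λ.
The second-smallest nonzero thickness corresponds to m = 1: t = (m + ½) λ / (2 n) = 1.50 × 582 / (2 × 1.37) = 319 nm.

319 nm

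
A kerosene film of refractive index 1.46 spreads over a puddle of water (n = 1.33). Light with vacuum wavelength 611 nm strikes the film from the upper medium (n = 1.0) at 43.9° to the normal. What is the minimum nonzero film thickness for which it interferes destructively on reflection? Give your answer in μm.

At the upper boundary (n = 1.0 to n = 1.46) the reflected ray undergoes a half-wave phase shift.
At the lower boundary (n = 1.46 to n = 1.33) the reflected ray undergoes no phase shift.
The two reflections differ by half a wavelength.
For minimum reflection here: 2 n t cos θ_r = m λ.
Snell's law: 1.0 sin 43.9° = 1.46 sin θ_r → sin θ_r = 0.475, cos θ_r = 0.880.
Minimum nonzero at m = 1: t = λ / (2 n cos θ_r) = 611 / (2 × 1.46 × 0.880) = 238 nm.

0.238 μm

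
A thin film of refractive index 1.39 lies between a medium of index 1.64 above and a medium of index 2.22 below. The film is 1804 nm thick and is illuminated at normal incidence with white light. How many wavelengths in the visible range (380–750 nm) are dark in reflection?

7

At the upper boundary (n = 1.64 to n = 1.39) the reflected ray undergoes no phase shift.
At the lower boundary (n = 1.39 to n = 2.22) the reflected ray undergoes a half-wave phase shift.
Net: one phase inversion between the two reflected rays.
With one net inversion, destructive interference in reflection requires 2 n t = m λ.
λ = 2 n t / m = 5015 / m nm.
m=6: 836 nm (IR); m=7: 716 nm (visible); m=8: 627 nm (visible); m=9: 557 nm (visible); m=10: 502 nm (visible); m=11: 456 nm (visible); m=12: 418 nm (visible); m=13: 386 nm (visible); m=14: 358 nm (UV).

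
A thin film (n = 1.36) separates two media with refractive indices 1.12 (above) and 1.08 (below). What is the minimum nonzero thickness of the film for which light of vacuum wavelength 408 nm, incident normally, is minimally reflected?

Ray reflecting at the top interface goes from n = 1.12 toward n = 1.36: a half-wave phase shift.
Ray reflecting at the bottom interface goes from n = 1.36 toward n = 1.08: no phase shift.
The two reflections differ by half a wavelength.
With one net inversion, destructive interference in reflection requires 2 n t = m λ.
Minimum nonzero at m = 1: t = λ / (2 n) = 408 / (2 × 1.36) = 150 nm.

150 nm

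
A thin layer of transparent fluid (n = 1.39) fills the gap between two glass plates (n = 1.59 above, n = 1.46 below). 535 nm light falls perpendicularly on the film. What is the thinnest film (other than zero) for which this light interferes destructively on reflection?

192 nm

Top surface (1.59 → 1.39): reflection off a lower-index medium gives no phase shift.
Ray reflecting at the bottom interface goes from n = 1.39 toward n = 1.46: a half-wave phase shift.
Exactly one π shift → a net half-wave offset.
So the condition for destructive reflection is 2 n t = m λ.
Minimum nonzero at m = 1: t = λ / (2 n) = 535 / (2 × 1.39) = 192 nm.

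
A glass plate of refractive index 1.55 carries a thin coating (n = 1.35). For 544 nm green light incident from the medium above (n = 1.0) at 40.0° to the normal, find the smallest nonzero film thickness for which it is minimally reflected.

Top surface (1.0 → 1.35): reflection off a higher-index medium gives a half-wave phase shift.
Ray reflecting at the bottom interface goes from n = 1.35 toward n = 1.55: a half-wave phase shift.
Net: no relative phase inversion (both shifts match).
With no net inversion, destructive interference in reflection requires 2 n t cos θ_r = (m + ½) λ.
Snell's law: 1.0 sin 40.0° = 1.35 sin θ_r → sin θ_r = 0.476, cos θ_r = 0.879.
Minimum at m = 0: t = λ / (4 n cos θ_r) = 544 / (4 × 1.35 × 0.879) = 115 nm.

115 nm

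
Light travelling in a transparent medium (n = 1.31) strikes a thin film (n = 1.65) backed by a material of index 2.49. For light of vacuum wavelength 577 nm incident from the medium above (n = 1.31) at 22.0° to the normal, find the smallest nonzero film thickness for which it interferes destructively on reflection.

Top surface (1.31 → 1.65): reflection off a higher-index medium gives a half-wave phase shift.
Bottom surface (1.65 → 2.49): reflection off a higher-index medium gives a half-wave phase shift.
Zero or two π shifts → no net half-wave offset.
For dark reflection here: 2 n t cos θ_r = (m + ½) λ.
Snell's law: 1.31 sin 22.0° = 1.65 sin θ_r → sin θ_r = 0.297, cos θ_r = 0.955.
Minimum at m = 0: t = λ / (4 n cos θ_r) = 577 / (4 × 1.65 × 0.955) = 91.6 nm.

91.6 nm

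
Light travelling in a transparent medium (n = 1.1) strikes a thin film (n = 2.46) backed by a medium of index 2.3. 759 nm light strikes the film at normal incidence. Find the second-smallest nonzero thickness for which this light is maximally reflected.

231 nm

Ray reflecting at the top interface goes from n = 1.1 toward n = 2.46: a half-wave phase shift.
Bottom surface (2.46 → 2.3): reflection off a lower-index medium gives no phase shift.
Net: one phase inversion between the two reflected rays.
With one net inversion, constructive interference in reflection requires 2 n t = (m + ½) λ.
The second-smallest nonzero thickness corresponds to m = 1: t = (m + ½) λ / (2 n) = 1.50 × 759 / (2 × 2.46) = 231 nm.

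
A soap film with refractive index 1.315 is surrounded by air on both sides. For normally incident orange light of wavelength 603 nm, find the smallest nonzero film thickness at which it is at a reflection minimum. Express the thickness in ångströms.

Ray reflecting at the top interface goes from n = 1.0 toward n = 1.315: a half-wave phase shift.
Bottom surface (1.315 → 1.0): reflection off a lower-index medium gives no phase shift.
The two reflections differ by half a wavelength.
With one net inversion, destructive interference in reflection requires 2 n t = m λ.
Minimum nonzero at m = 1: t = λ / (2 n) = 603 / (2 × 1.315) = 229 nm.

2293 Å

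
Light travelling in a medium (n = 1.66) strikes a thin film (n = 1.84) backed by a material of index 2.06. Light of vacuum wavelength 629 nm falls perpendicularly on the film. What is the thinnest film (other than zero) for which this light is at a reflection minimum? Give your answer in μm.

Top surface (1.66 → 1.84): reflection off a higher-index medium gives a half-wave phase shift.
At the lower boundary (n = 1.84 to n = 2.06) the reflected ray undergoes a half-wave phase shift.
Zero or two π shifts → no net half-wave offset.
For dark reflection here: 2 n t = (m + ½) λ.
Minimum at m = 0: t = λ / (4 n) = 629 / (4 × 1.84) = 85.5 nm.

0.0855 μm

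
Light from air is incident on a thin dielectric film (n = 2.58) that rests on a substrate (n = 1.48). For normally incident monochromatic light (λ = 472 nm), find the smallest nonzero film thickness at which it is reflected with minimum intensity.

Ray reflecting at the top interface goes from n = 1.0 toward n = 2.58: a half-wave phase shift.
Bottom surface (2.58 → 1.48): reflection off a lower-index medium gives no phase shift.
Net: one phase inversion between the two reflected rays.
For minimum reflection here: 2 n t = m λ.
Minimum nonzero at m = 1: t = λ / (2 n) = 472 / (2 × 2.58) = 91.5 nm.

91.5 nm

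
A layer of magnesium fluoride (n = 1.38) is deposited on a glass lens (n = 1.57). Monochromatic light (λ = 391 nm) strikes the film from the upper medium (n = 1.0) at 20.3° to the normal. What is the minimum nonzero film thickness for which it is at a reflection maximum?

At the upper boundary (n = 1.0 to n = 1.38) the reflected ray undergoes a half-wave phase shift.
Ray reflecting at the bottom interface goes from n = 1.38 toward n = 1.57: a half-wave phase shift.
Net: no relative phase inversion (both shifts match).
With no net inversion, constructive interference in reflection requires 2 n t cos θ_r = m λ.
Snell's law: 1.0 sin 20.3° = 1.38 sin θ_r → sin θ_r = 0.251, cos θ_r = 0.968.
Minimum nonzero at m = 1: t = λ / (2 n cos θ_r) = 391 / (2 × 1.38 × 0.968) = 146 nm.

146 nm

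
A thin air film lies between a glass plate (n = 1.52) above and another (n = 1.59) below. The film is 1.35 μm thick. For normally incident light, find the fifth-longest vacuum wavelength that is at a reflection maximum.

Top surface (1.52 → 1.0): reflection off a lower-index medium gives no phase shift.
Ray reflecting at the bottom interface goes from n = 1.0 toward n = 1.59: a half-wave phase shift.
Exactly one π shift → a net half-wave offset.
For maximum reflection here: 2 n t = (m + ½) λ.
λ = 2 n t / (m + ½). The fifth-longest wavelength is m = 4: λ = 2 × 1.0 × 1350 / 4.50 = 600 nm.

600 nm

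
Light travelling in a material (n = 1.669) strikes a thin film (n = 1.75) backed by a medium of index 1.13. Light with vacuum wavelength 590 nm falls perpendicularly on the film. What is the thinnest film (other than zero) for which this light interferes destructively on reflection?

169 nm

Top surface (1.669 → 1.75): reflection off a higher-index medium gives a half-wave phase shift.
Bottom surface (1.75 → 1.13): reflection off a lower-index medium gives no phase shift.
The two reflections differ by half a wavelength.
So the condition for destructive reflection is 2 n t = m λ.
Minimum nonzero at m = 1: t = λ / (2 n) = 590 / (2 × 1.75) = 169 nm.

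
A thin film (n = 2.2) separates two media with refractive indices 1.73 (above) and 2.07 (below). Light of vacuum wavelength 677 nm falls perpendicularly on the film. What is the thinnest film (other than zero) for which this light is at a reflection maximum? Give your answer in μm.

Top surface (1.73 → 2.2): reflection off a higher-index medium gives a half-wave phase shift.
Bottom surface (2.2 → 2.07): reflection off a lower-index medium gives no phase shift.
Net: one phase inversion between the two reflected rays.
For maximum reflection here: 2 n t = (m + ½) λ.
Minimum at m = 0: t = λ / (4 n) = 677 / (4 × 2.2) = 76.9 nm.

0.0769 μm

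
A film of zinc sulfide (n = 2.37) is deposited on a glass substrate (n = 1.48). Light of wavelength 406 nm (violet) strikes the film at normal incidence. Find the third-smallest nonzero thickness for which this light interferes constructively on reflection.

Ray reflecting at the top interface goes from n = 1.0 toward n = 2.37: a half-wave phase shift.
At the lower boundary (n = 2.37 to n = 1.48) the reflected ray undergoes no phase shift.
The two reflections differ by half a wavelength.
For bright reflection here: 2 n t = (m + ½) λ.
The third-smallest nonzero thickness corresponds to m = 2: t = (m + ½) λ / (2 n) = 2.50 × 406 / (2 × 2.37) = 214 nm.

214 nm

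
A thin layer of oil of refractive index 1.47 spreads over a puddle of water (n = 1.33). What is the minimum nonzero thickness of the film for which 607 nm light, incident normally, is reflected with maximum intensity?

At the upper boundary (n = 1.0 to n = 1.47) the reflected ray undergoes a half-wave phase shift.
At the lower boundary (n = 1.47 to n = 1.33) the reflected ray undergoes no phase shift.
Exactly one π shift → a net half-wave offset.
For bright reflection here: 2 n t = (m + ½) λ.
Minimum at m = 0: t = λ / (4 n) = 607 / (4 × 1.47) = 103 nm.

103 nm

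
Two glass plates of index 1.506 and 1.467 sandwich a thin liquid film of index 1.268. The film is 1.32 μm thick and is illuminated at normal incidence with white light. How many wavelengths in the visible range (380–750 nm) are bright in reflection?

Top surface (1.506 → 1.268): reflection off a lower-index medium gives no phase shift.
Ray reflecting at the bottom interface goes from n = 1.268 toward n = 1.467: a half-wave phase shift.
Net: one phase inversion between the two reflected rays.
With one net inversion, constructive interference in reflection requires 2 n t = (m + ½) λ.
λ = 2 n t / (m + ½) = 3348 / (m + ½) nm.
m=3: 956 nm (IR); m=4: 744 nm (visible); m=5: 609 nm (visible); m=6: 515 nm (visible); m=7: 446 nm (visible); m=8: 394 nm (visible); m=9: 352 nm (UV).

5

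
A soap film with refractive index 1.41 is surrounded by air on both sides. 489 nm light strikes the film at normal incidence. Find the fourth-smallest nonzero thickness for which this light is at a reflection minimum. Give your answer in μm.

0.694 μm

Top surface (1.0 → 1.41): reflection off a higher-index medium gives a half-wave phase shift.
Bottom surface (1.41 → 1.0): reflection off a lower-index medium gives no phase shift.
The two reflections differ by half a wavelength.
With one net inversion, destructive interference in reflection requires 2 n t = m λ.
The fourth-smallest nonzero thickness corresponds to m = 4: t = m λ / (2 n) = 4.00 × 489 / (2 × 1.41) = 694 nm.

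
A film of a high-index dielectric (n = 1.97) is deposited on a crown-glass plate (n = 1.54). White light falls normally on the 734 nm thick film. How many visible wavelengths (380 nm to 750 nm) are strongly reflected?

Ray reflecting at the top interface goes from n = 1.0 toward n = 1.97: a half-wave phase shift.
At the lower boundary (n = 1.97 to n = 1.54) the reflected ray undergoes no phase shift.
Net: one phase inversion between the two reflected rays.
So the condition for constructive reflection is 2 n t = (m + ½) λ.
λ = 2 n t / (m + ½) = 2892 / (m + ½) nm.
m=3: 826 nm (IR); m=4: 643 nm (visible); m=5: 526 nm (visible); m=6: 445 nm (visible); m=7: 386 nm (visible); m=8: 340 nm (UV).

4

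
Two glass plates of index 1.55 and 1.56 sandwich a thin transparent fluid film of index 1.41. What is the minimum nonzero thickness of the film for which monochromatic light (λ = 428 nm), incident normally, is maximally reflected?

Ray reflecting at the top interface goes from n = 1.55 toward n = 1.41: no phase shift.
At the lower boundary (n = 1.41 to n = 1.56) the reflected ray undergoes a half-wave phase shift.
Net: one phase inversion between the two reflected rays.
With one net inversion, constructive interference in reflection requires 2 n t = (m + ½) λ.
Minimum at m = 0: t = λ / (4 n) = 428 / (4 × 1.41) = 75.9 nm.

75.9 nm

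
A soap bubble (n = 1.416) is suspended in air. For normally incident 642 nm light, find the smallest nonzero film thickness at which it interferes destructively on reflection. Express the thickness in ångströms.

2267 Å

Ray reflecting at the top interface goes from n = 1.0 toward n = 1.416: a half-wave phase shift.
Ray reflecting at the bottom interface goes from n = 1.416 toward n = 1.0: no phase shift.
Exactly one π shift → a net half-wave offset.
With one net inversion, destructive interference in reflection requires 2 n t = m λ.
Minimum nonzero at m = 1: t = λ / (2 n) = 642 / (2 × 1.416) = 227 nm.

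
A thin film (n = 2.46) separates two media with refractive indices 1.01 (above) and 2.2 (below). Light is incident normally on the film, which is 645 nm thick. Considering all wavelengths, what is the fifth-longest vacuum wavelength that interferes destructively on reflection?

Ray reflecting at the top interface goes from n = 1.01 toward n = 2.46: a half-wave phase shift.
At the lower boundary (n = 2.46 to n = 2.2) the reflected ray undergoes no phase shift.
Net: one phase inversion between the two reflected rays.
For dark reflection here: 2 n t = m λ.
λ = 2 n t / m. The fifth-longest wavelength is m = 5: λ = 2 × 2.46 × 645 / 5.00 = 635 nm.

635 nm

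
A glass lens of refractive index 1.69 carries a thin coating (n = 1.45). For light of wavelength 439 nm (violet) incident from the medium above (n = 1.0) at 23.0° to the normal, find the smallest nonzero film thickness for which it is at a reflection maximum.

157 nm

Top surface (1.0 → 1.45): reflection off a higher-index medium gives a half-wave phase shift.
At the lower boundary (n = 1.45 to n = 1.69) the reflected ray undergoes a half-wave phase shift.
Zero or two π shifts → no net half-wave offset.
For maximum reflection here: 2 n t cos θ_r = m λ.
Snell's law: 1.0 sin 23.0° = 1.45 sin θ_r → sin θ_r = 0.269, cos θ_r = 0.963.
Minimum nonzero at m = 1: t = λ / (2 n cos θ_r) = 439 / (2 × 1.45 × 0.963) = 157 nm.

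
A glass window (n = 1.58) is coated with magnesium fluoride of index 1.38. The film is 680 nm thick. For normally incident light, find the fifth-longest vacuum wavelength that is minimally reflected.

At the upper boundary (n = 1.0 to n = 1.38) the reflected ray undergoes a half-wave phase shift.
Bottom surface (1.38 → 1.58): reflection off a higher-index medium gives a half-wave phase shift.
Zero or two π shifts → no net half-wave offset.
For weak reflection here: 2 n t = (m + ½) λ.
λ = 2 n t / (m + ½). The fifth-longest wavelength is m = 4: λ = 2 × 1.38 × 680 / 4.50 = 417 nm.

417 nm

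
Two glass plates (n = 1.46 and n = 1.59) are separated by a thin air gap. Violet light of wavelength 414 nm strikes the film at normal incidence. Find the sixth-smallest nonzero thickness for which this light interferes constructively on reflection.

1139 nm

Ray reflecting at the top interface goes from n = 1.46 toward n = 1.0: no phase shift.
At the lower boundary (n = 1.0 to n = 1.59) the reflected ray undergoes a half-wave phase shift.
Net: one phase inversion between the two reflected rays.
For strong reflection here: 2 n t = (m + ½) λ.
The sixth-smallest nonzero thickness corresponds to m = 5: t = (m + ½) λ / (2 n) = 5.50 × 414 / (2 × 1.0) = 1139 nm.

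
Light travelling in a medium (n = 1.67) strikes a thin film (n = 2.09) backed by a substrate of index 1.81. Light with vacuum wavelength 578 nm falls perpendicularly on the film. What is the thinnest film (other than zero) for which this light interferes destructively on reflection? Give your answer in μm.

Top surface (1.67 → 2.09): reflection off a higher-index medium gives a half-wave phase shift.
At the lower boundary (n = 2.09 to n = 1.81) the reflected ray undergoes no phase shift.
The two reflections differ by half a wavelength.
For minimum reflection here: 2 n t = m λ.
Minimum nonzero at m = 1: t = λ / (2 n) = 578 / (2 × 2.09) = 138 nm.

0.138 μm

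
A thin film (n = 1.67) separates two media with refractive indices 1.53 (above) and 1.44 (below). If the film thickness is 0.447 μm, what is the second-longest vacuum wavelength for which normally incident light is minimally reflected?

746 nm

Ray reflecting at the top interface goes from n = 1.53 toward n = 1.67: a half-wave phase shift.
At the lower boundary (n = 1.67 to n = 1.44) the reflected ray undergoes no phase shift.
Exactly one π shift → a net half-wave offset.
For weak reflection here: 2 n t = m λ.
λ = 2 n t / m. The second-longest wavelength is m = 2: λ = 2 × 1.67 × 447 / 2.00 = 746 nm.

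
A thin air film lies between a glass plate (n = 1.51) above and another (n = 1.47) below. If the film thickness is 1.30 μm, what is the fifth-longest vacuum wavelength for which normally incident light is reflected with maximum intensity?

578 nm

At the upper boundary (n = 1.51 to n = 1.0) the reflected ray undergoes no phase shift.
At the lower boundary (n = 1.0 to n = 1.47) the reflected ray undergoes a half-wave phase shift.
The two reflections differ by half a wavelength.
With one net inversion, constructive interference in reflection requires 2 n t = (m + ½) λ.
λ = 2 n t / (m + ½). The fifth-longest wavelength is m = 4: λ = 2 × 1.0 × 1300 / 4.50 = 578 nm.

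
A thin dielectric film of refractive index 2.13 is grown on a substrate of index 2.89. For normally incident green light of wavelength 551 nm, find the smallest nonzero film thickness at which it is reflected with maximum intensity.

Top surface (1.0 → 2.13): reflection off a higher-index medium gives a half-wave phase shift.
At the lower boundary (n = 2.13 to n = 2.89) the reflected ray undergoes a half-wave phase shift.
Zero or two π shifts → no net half-wave offset.
So the condition for constructive reflection is 2 n t = m λ.
Minimum nonzero at m = 1: t = λ / (2 n) = 551 / (2 × 2.13) = 129 nm.

129 nm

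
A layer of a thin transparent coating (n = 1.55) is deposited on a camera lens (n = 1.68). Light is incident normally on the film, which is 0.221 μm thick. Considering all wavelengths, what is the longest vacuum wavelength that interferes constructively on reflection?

Top surface (1.0 → 1.55): reflection off a higher-index medium gives a half-wave phase shift.
At the lower boundary (n = 1.55 to n = 1.68) the reflected ray undergoes a half-wave phase shift.
Zero or two π shifts → no net half-wave offset.
For strong reflection here: 2 n t = m λ.
λ = 2 n t / m. The longest wavelength is m = 1: λ = 2 × 1.55 × 221 / 1.00 = 685 nm.

685 nm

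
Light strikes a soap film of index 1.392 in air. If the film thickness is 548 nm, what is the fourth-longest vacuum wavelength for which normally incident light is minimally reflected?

381 nm

Top surface (1.0 → 1.392): reflection off a higher-index medium gives a half-wave phase shift.
Bottom surface (1.392 → 1.0): reflection off a lower-index medium gives no phase shift.
Net: one phase inversion between the two reflected rays.
For minimum reflection here: 2 n t = m λ.
λ = 2 n t / m. The fourth-longest wavelength is m = 4: λ = 2 × 1.392 × 548 / 4.00 = 381 nm.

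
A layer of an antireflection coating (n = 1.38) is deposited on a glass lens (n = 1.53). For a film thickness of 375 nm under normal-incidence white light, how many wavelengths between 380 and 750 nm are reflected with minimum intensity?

2

Ray reflecting at the top interface goes from n = 1.0 toward n = 1.38: a half-wave phase shift.
Ray reflecting at the bottom interface goes from n = 1.38 toward n = 1.53: a half-wave phase shift.
Zero or two π shifts → no net half-wave offset.
With no net inversion, destructive interference in reflection requires 2 n t = (m + ½) λ.
λ = 2 n t / (m + ½) = 1035 / (m + ½) nm.
m=0: 2070 nm (IR); m=1: 690 nm (visible); m=2: 414 nm (visible); m=3: 296 nm (UV).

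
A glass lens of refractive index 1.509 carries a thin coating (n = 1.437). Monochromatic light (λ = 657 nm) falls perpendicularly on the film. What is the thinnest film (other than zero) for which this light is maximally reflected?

229 nm

Top surface (1.0 → 1.437): reflection off a higher-index medium gives a half-wave phase shift.
At the lower boundary (n = 1.437 to n = 1.509) the reflected ray undergoes a half-wave phase shift.
The two reflections carry the same phase change, so no net offset.
With no net inversion, constructive interference in reflection requires 2 n t = m λ.
Minimum nonzero at m = 1: t = λ / (2 n) = 657 / (2 × 1.437) = 229 nm.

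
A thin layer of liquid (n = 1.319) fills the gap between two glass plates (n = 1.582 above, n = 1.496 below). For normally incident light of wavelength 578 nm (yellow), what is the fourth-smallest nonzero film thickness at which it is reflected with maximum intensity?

767 nm

At the upper boundary (n = 1.582 to n = 1.319) the reflected ray undergoes no phase shift.
At the lower boundary (n = 1.319 to n = 1.496) the reflected ray undergoes a half-wave phase shift.
Net: one phase inversion between the two reflected rays.
With one net inversion, constructive interference in reflection requires 2 n t = (m + ½) λ.
The fourth-smallest nonzero thickness corresponds to m = 3: t = (m + ½) λ / (2 n) = 3.50 × 578 / (2 × 1.319) = 767 nm.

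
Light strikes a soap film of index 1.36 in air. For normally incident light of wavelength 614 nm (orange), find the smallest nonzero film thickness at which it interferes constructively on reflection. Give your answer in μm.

At the upper boundary (n = 1.0 to n = 1.36) the reflected ray undergoes a half-wave phase shift.
Bottom surface (1.36 → 1.0): reflection off a lower-index medium gives no phase shift.
The two reflections differ by half a wavelength.
For strong reflection here: 2 n t = (m + ½) λ.
Minimum at m = 0: t = λ / (4 n) = 614 / (4 × 1.36) = 113 nm.

0.113 μm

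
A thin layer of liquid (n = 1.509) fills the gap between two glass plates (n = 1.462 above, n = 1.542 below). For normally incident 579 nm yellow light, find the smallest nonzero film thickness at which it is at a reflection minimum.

95.9 nm

At the upper boundary (n = 1.462 to n = 1.509) the reflected ray undergoes a half-wave phase shift.
Ray reflecting at the bottom interface goes from n = 1.509 toward n = 1.542: a half-wave phase shift.
The two reflections carry the same phase change, so no net offset.
With no net inversion, destructive interference in reflection requires 2 n t = (m + ½) λ.
Minimum at m = 0: t = λ / (4 n) = 579 / (4 × 1.509) = 95.9 nm.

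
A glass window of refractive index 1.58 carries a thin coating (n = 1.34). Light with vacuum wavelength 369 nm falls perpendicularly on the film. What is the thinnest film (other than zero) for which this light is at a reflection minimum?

68.8 nm

At the upper boundary (n = 1.0 to n = 1.34) the reflected ray undergoes a half-wave phase shift.
Bottom surface (1.34 → 1.58): reflection off a higher-index medium gives a half-wave phase shift.
Zero or two π shifts → no net half-wave offset.
With no net inversion, destructive interference in reflection requires 2 n t = (m + ½) λ.
Minimum at m = 0: t = λ / (4 n) = 369 / (4 × 1.34) = 68.8 nm.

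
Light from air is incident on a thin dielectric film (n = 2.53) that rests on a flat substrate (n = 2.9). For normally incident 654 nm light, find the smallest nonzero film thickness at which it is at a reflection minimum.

64.6 nm

At the upper boundary (n = 1.0 to n = 2.53) the reflected ray undergoes a half-wave phase shift.
Ray reflecting at the bottom interface goes from n = 2.53 toward n = 2.9: a half-wave phase shift.
The two reflections carry the same phase change, so no net offset.
For dark reflection here: 2 n t = (m + ½) λ.
Minimum at m = 0: t = λ / (4 n) = 654 / (4 × 2.53) = 64.6 nm.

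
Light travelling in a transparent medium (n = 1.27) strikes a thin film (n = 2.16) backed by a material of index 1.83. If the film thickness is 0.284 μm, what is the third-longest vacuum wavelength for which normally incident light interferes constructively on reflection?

491 nm

At the upper boundary (n = 1.27 to n = 2.16) the reflected ray undergoes a half-wave phase shift.
Ray reflecting at the bottom interface goes from n = 2.16 toward n = 1.83: no phase shift.
The two reflections differ by half a wavelength.
So the condition for constructive reflection is 2 n t = (m + ½) λ.
λ = 2 n t / (m + ½). The third-longest wavelength is m = 2: λ = 2 × 2.16 × 284 / 2.50 = 491 nm.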